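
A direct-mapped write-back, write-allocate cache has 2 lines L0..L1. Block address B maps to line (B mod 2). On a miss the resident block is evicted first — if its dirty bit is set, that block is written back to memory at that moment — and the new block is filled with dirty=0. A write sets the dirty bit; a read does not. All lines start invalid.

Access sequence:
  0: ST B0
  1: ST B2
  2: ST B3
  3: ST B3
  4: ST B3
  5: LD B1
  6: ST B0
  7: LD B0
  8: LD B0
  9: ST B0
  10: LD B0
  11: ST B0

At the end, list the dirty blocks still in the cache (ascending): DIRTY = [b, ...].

DIRTY = [0]

  0 | W B0 → L0 miss [D]
  1 | W B2 → L0 miss wb→B0 [D]
  2 | W B3 → L1 miss [D]
  3 | W B3 → L1 hit [D]
  4 | W B3 → L1 hit [D]
  5 | R B1 → L1 miss wb→B3 [-]
  6 | W B0 → L0 miss wb→B2 [D]
  7 | R B0 → L0 hit [D]
  8 | R B0 → L0 hit [D]
  9 | W B0 → L0 hit [D]
  10 | R B0 → L0 hit [D]
  11 | W B0 → L0 hit [D]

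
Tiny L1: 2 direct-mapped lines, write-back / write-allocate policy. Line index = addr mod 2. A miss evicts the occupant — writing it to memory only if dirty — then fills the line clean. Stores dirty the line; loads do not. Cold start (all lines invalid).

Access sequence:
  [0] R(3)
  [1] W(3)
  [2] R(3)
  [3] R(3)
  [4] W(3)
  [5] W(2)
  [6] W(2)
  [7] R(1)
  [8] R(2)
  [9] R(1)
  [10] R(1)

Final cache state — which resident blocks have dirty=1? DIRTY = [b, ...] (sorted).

DIRTY = [2]

0: R B3 -> L1 miss  d=-]
1: W B3 -> L1 hit  d=D]
2: R B3 -> L1 hit  d=D]
3: R B3 -> L1 hit  d=D]
4: W B3 -> L1 hit  d=D]
5: W B2 -> L0 miss  d=D]
6: W B2 -> L0 hit  d=D]
7: R B1 -> L1 miss wb->B3  d=-]
8: R B2 -> L0 hit  d=D]
9: R B1 -> L1 hit  d=-]
10: R B1 -> L1 hit  d=-]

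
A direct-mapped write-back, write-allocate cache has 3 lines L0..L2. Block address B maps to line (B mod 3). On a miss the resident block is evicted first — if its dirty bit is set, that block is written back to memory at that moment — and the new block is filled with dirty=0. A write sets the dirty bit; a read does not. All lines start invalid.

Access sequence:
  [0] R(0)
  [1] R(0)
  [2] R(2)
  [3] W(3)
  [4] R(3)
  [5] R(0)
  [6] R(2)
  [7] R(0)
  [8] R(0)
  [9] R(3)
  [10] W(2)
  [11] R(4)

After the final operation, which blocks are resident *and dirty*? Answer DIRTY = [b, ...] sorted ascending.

0: R B0 → L0 miss [-]
1: R B0 → L0 hit [-]
2: R B2 → L2 miss [-]
3: W B3 → L0 miss [D]
4: R B3 → L0 hit [D]
5: R B0 → L0 miss wb→B3 [-]
6: R B2 → L2 hit [-]
7: R B0 → L0 hit [-]
8: R B0 → L0 hit [-]
9: R B3 → L0 miss [-]
10: W B2 → L2 hit [D]
11: R B4 → L1 miss [-]

DIRTY = [2]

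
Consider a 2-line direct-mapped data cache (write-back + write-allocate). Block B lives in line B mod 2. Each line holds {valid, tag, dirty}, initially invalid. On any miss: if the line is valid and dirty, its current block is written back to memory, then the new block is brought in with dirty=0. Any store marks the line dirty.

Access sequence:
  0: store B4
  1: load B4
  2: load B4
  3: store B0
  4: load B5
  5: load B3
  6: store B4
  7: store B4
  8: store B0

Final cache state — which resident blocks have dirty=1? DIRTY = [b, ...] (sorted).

DIRTY = [0]

  0 | W B4 → L0 miss [D]
  1 | R B4 → L0 hit [D]
  2 | R B4 → L0 hit [D]
  3 | W B0 → L0 miss wb→B4 [D]
  4 | R B5 → L1 miss [-]
  5 | R B3 → L1 miss [-]
  6 | W B4 → L0 miss wb→B0 [D]
  7 | W B4 → L0 hit [D]
  8 | W B0 → L0 miss wb→B4 [D]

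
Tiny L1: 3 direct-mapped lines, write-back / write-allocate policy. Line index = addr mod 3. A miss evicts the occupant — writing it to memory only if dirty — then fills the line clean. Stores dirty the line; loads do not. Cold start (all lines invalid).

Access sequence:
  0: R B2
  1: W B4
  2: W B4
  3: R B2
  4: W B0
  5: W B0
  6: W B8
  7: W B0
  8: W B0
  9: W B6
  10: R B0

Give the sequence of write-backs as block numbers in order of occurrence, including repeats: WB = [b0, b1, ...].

0: R B2 -> L2 miss  d=-]
1: W B4 -> L1 miss  d=D]
2: W B4 -> L1 hit  d=D]
3: R B2 -> L2 hit  d=-]
4: W B0 -> L0 miss  d=D]
5: W B0 -> L0 hit  d=D]
6: W B8 -> L2 miss  d=D]
7: W B0 -> L0 hit  d=D]
8: W B0 -> L0 hit  d=D]
9: W B6 -> L0 miss wb->B0  d=D]
10: R B0 -> L0 miss wb->B6  d=-]

WB = [0, 6]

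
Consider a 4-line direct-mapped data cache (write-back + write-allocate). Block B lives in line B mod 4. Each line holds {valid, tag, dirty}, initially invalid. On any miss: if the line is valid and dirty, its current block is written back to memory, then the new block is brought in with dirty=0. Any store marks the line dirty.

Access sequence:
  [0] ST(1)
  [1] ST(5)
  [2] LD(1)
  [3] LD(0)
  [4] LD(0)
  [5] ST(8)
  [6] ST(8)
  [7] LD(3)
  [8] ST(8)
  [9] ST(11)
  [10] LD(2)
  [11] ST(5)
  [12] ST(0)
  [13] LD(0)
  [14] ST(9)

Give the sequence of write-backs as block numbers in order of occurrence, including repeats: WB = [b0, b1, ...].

0: W B1 → L1 miss [D]
1: W B5 → L1 miss wb→B1 [D]
2: R B1 → L1 miss wb→B5 [-]
3: R B0 → L0 miss [-]
4: R B0 → L0 hit [-]
5: W B8 → L0 miss [D]
6: W B8 → L0 hit [D]
7: R B3 → L3 miss [-]
8: W B8 → L0 hit [D]
9: W B11 → L3 miss [D]
10: R B2 → L2 miss [-]
11: W B5 → L1 miss [D]
12: W B0 → L0 miss wb→B8 [D]
13: R B0 → L0 hit [D]
14: W B9 → L1 miss wb→B5 [D]

WB = [1, 5, 8, 5]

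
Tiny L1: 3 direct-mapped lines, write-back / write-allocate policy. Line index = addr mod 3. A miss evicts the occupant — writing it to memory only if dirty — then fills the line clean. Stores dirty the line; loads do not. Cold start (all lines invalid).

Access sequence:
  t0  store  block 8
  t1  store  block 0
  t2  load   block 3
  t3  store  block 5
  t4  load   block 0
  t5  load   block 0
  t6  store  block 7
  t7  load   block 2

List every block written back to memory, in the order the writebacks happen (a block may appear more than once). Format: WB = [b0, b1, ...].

WB = [0, 8, 5]

  0 | W B8 → L2 miss [D]
  1 | W B0 → L0 miss [D]
  2 | R B3 → L0 miss wb→B0 [-]
  3 | W B5 → L2 miss wb→B8 [D]
  4 | R B0 → L0 miss [-]
  5 | R B0 → L0 hit [-]
  6 | W B7 → L1 miss [D]
  7 | R B2 → L2 miss wb→B5 [-]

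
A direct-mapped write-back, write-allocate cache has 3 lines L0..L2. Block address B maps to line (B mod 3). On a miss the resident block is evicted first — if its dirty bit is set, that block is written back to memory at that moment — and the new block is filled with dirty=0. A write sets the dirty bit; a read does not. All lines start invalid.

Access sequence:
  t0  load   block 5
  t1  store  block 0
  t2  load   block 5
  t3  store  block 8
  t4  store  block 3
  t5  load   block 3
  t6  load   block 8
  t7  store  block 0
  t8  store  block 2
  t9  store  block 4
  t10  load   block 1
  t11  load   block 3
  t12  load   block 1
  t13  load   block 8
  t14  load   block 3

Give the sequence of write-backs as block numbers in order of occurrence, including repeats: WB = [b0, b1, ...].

WB = [0, 3, 8, 4, 0, 2]

0: R B5 → L2 miss [-]
1: W B0 → L0 miss [D]
2: R B5 → L2 hit [-]
3: W B8 → L2 miss [D]
4: W B3 → L0 miss wb→B0 [D]
5: R B3 → L0 hit [D]
6: R B8 → L2 hit [D]
7: W B0 → L0 miss wb→B3 [D]
8: W B2 → L2 miss wb→B8 [D]
9: W B4 → L1 miss [D]
10: R B1 → L1 miss wb→B4 [-]
11: R B3 → L0 miss wb→B0 [-]
12: R B1 → L1 hit [-]
13: R B8 → L2 miss wb→B2 [-]
14: R B3 → L0 hit [-]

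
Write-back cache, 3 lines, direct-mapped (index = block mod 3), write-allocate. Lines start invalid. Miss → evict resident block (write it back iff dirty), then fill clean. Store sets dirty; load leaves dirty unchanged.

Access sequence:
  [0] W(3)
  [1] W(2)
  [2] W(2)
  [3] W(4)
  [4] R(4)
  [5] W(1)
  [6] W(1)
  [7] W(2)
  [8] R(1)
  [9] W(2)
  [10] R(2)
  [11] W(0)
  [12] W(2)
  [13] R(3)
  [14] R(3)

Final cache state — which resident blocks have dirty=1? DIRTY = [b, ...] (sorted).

  0 | W B3 → L0 miss [D]
  1 | W B2 → L2 miss [D]
  2 | W B2 → L2 hit [D]
  3 | W B4 → L1 miss [D]
  4 | R B4 → L1 hit [D]
  5 | W B1 → L1 miss wb→B4 [D]
  6 | W B1 → L1 hit [D]
  7 | W B2 → L2 hit [D]
  8 | R B1 → L1 hit [D]
  9 | W B2 → L2 hit [D]
  10 | R B2 → L2 hit [D]
  11 | W B0 → L0 miss wb→B3 [D]
  12 | W B2 → L2 hit [D]
  13 | R B3 → L0 miss wb→B0 [-]
  14 | R B3 → L0 hit [-]

DIRTY = [1, 2]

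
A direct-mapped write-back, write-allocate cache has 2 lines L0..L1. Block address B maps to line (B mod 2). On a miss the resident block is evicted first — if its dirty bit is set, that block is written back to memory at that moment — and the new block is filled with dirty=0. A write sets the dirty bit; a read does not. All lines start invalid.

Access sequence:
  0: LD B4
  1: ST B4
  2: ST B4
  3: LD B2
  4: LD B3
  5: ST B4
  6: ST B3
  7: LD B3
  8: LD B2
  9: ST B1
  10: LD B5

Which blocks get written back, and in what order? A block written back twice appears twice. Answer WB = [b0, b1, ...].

WB = [4, 4, 3, 1]

  0 | R B4 → L0 miss [-]
  1 | W B4 → L0 hit [D]
  2 | W B4 → L0 hit [D]
  3 | R B2 → L0 miss wb→B4 [-]
  4 | R B3 → L1 miss [-]
  5 | W B4 → L0 miss [D]
  6 | W B3 → L1 hit [D]
  7 | R B3 → L1 hit [D]
  8 | R B2 → L0 miss wb→B4 [-]
  9 | W B1 → L1 miss wb→B3 [D]
  10 | R B5 → L1 miss wb→B1 [-]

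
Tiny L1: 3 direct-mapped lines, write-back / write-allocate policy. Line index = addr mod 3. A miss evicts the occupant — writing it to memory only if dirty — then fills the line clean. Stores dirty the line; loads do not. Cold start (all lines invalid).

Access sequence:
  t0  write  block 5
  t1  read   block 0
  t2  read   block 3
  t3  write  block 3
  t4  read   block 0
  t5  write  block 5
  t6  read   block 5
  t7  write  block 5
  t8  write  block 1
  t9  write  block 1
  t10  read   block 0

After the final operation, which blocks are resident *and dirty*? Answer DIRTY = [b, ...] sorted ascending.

DIRTY = [1, 5]

0: W B5 -> L2 miss  d=D]
1: R B0 -> L0 miss  d=-]
2: R B3 -> L0 miss  d=-]
3: W B3 -> L0 hit  d=D]
4: R B0 -> L0 miss wb->B3  d=-]
5: W B5 -> L2 hit  d=D]
6: R B5 -> L2 hit  d=D]
7: W B5 -> L2 hit  d=D]
8: W B1 -> L1 miss  d=D]
9: W B1 -> L1 hit  d=D]
10: R B0 -> L0 hit  d=-]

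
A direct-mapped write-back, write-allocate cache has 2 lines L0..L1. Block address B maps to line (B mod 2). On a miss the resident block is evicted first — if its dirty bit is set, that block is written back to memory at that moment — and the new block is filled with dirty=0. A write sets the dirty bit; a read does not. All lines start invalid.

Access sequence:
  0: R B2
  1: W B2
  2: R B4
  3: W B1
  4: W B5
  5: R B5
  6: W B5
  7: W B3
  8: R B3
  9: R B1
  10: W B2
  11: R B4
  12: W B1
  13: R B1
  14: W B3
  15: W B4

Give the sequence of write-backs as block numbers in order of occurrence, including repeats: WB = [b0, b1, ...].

  0 | R B2 → L0 miss [-]
  1 | W B2 → L0 hit [D]
  2 | R B4 → L0 miss wb→B2 [-]
  3 | W B1 → L1 miss [D]
  4 | W B5 → L1 miss wb→B1 [D]
  5 | R B5 → L1 hit [D]
  6 | W B5 → L1 hit [D]
  7 | W B3 → L1 miss wb→B5 [D]
  8 | R B3 → L1 hit [D]
  9 | R B1 → L1 miss wb→B3 [-]
  10 | W B2 → L0 miss [D]
  11 | R B4 → L0 miss wb→B2 [-]
  12 | W B1 → L1 hit [D]
  13 | R B1 → L1 hit [D]
  14 | W B3 → L1 miss wb→B1 [D]
  15 | W B4 → L0 hit [D]

WB = [2, 1, 5, 3, 2, 1]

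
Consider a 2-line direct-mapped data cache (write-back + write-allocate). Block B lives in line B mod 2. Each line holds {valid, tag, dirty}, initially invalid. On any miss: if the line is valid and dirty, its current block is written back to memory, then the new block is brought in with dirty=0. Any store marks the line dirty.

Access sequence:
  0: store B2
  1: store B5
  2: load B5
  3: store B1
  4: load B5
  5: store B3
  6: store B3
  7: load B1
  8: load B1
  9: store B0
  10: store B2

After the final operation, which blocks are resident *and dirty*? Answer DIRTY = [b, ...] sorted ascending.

DIRTY = [2]

0: W B2 → L0 miss [D]
1: W B5 → L1 miss [D]
2: R B5 → L1 hit [D]
3: W B1 → L1 miss wb→B5 [D]
4: R B5 → L1 miss wb→B1 [-]
5: W B3 → L1 miss [D]
6: W B3 → L1 hit [D]
7: R B1 → L1 miss wb→B3 [-]
8: R B1 → L1 hit [-]
9: W B0 → L0 miss wb→B2 [D]
10: W B2 → L0 miss wb→B0 [D]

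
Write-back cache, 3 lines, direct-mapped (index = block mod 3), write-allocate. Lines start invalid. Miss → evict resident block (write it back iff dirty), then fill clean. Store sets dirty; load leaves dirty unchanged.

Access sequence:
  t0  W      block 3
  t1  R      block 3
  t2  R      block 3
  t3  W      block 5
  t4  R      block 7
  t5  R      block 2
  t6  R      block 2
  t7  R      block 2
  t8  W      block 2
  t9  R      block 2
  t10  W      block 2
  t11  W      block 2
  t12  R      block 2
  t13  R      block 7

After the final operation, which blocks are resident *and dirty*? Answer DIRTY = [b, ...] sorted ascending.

  0 | W B3 → L0 miss [D]
  1 | R B3 → L0 hit [D]
  2 | R B3 → L0 hit [D]
  3 | W B5 → L2 miss [D]
  4 | R B7 → L1 miss [-]
  5 | R B2 → L2 miss wb→B5 [-]
  6 | R B2 → L2 hit [-]
  7 | R B2 → L2 hit [-]
  8 | W B2 → L2 hit [D]
  9 | R B2 → L2 hit [D]
  10 | W B2 → L2 hit [D]
  11 | W B2 → L2 hit [D]
  12 | R B2 → L2 hit [D]
  13 | R B7 → L1 hit [-]

DIRTY = [2, 3]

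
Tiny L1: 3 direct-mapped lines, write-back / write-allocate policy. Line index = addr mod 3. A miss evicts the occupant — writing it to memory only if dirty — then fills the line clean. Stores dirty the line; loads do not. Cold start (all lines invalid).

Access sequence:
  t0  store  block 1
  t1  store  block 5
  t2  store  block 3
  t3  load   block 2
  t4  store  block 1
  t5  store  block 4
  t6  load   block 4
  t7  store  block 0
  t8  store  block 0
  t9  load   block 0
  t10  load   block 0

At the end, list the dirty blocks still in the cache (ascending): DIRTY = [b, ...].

0: W B1 -> L1 miss  d=D]
1: W B5 -> L2 miss  d=D]
2: W B3 -> L0 miss  d=D]
3: R B2 -> L2 miss wb->B5  d=-]
4: W B1 -> L1 hit  d=D]
5: W B4 -> L1 miss wb->B1  d=D]
6: R B4 -> L1 hit  d=D]
7: W B0 -> L0 miss wb->B3  d=D]
8: W B0 -> L0 hit  d=D]
9: R B0 -> L0 hit  d=D]
10: R B0 -> L0 hit  d=D]

DIRTY = [0, 4]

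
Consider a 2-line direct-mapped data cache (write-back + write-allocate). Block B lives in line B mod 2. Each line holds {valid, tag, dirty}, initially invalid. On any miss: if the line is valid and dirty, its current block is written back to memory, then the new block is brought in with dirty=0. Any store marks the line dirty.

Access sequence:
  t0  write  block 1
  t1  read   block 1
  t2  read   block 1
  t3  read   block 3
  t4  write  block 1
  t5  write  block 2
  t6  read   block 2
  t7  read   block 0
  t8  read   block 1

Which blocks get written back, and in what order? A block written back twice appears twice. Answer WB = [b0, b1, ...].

0: W B1 -> L1 miss  d=D]
1: R B1 -> L1 hit  d=D]
2: R B1 -> L1 hit  d=D]
3: R B3 -> L1 miss wb->B1  d=-]
4: W B1 -> L1 miss  d=D]
5: W B2 -> L0 miss  d=D]
6: R B2 -> L0 hit  d=D]
7: R B0 -> L0 miss wb->B2  d=-]
8: R B1 -> L1 hit  d=D]

WB = [1, 2]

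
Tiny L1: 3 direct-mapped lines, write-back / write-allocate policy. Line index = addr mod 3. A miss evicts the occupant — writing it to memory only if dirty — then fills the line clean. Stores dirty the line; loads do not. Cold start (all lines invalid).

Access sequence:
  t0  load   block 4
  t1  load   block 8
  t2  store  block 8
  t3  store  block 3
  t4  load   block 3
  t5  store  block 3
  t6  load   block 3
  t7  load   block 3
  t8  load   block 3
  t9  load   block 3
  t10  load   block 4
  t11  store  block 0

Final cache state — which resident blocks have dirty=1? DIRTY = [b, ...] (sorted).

DIRTY = [0, 8]

  0 | R B4 → L1 miss [-]
  1 | R B8 → L2 miss [-]
  2 | W B8 → L2 hit [D]
  3 | W B3 → L0 miss [D]
  4 | R B3 → L0 hit [D]
  5 | W B3 → L0 hit [D]
  6 | R B3 → L0 hit [D]
  7 | R B3 → L0 hit [D]
  8 | R B3 → L0 hit [D]
  9 | R B3 → L0 hit [D]
  10 | R B4 → L1 hit [-]
  11 | W B0 → L0 miss wb→B3 [D]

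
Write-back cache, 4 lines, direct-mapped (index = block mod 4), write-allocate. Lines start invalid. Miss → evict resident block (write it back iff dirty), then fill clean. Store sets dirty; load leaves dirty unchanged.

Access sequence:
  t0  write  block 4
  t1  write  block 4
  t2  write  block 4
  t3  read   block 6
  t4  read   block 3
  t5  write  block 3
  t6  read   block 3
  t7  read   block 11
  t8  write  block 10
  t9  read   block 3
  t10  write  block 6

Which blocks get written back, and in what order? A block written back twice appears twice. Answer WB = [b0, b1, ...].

WB = [3, 10]

0: W B4 → L0 miss [D]
1: W B4 → L0 hit [D]
2: W B4 → L0 hit [D]
3: R B6 → L2 miss [-]
4: R B3 → L3 miss [-]
5: W B3 → L3 hit [D]
6: R B3 → L3 hit [D]
7: R B11 → L3 miss wb→B3 [-]
8: W B10 → L2 miss [D]
9: R B3 → L3 miss [-]
10: W B6 → L2 miss wb→B10 [D]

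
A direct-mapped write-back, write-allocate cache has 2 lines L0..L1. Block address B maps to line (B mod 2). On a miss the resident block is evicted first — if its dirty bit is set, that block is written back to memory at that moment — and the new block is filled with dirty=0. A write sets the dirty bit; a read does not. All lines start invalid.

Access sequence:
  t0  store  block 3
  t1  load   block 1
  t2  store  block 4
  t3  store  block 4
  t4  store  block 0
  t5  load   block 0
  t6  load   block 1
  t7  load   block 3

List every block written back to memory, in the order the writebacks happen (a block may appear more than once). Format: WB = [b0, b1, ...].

  0 | W B3 → L1 miss [D]
  1 | R B1 → L1 miss wb→B3 [-]
  2 | W B4 → L0 miss [D]
  3 | W B4 → L0 hit [D]
  4 | W B0 → L0 miss wb→B4 [D]
  5 | R B0 → L0 hit [D]
  6 | R B1 → L1 hit [-]
  7 | R B3 → L1 miss [-]

WB = [3, 4]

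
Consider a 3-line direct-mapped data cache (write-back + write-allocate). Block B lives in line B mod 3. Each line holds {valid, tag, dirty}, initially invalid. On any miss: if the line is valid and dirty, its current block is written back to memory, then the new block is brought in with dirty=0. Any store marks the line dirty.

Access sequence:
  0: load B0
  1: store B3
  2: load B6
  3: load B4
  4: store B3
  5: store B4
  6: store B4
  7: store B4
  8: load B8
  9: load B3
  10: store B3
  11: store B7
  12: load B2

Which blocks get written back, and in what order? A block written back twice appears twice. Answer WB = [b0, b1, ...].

  0 | R B0 → L0 miss [-]
  1 | W B3 → L0 miss [D]
  2 | R B6 → L0 miss wb→B3 [-]
  3 | R B4 → L1 miss [-]
  4 | W B3 → L0 miss [D]
  5 | W B4 → L1 hit [D]
  6 | W B4 → L1 hit [D]
  7 | W B4 → L1 hit [D]
  8 | R B8 → L2 miss [-]
  9 | R B3 → L0 hit [D]
  10 | W B3 → L0 hit [D]
  11 | W B7 → L1 miss wb→B4 [D]
  12 | R B2 → L2 miss [-]

WB = [3, 4]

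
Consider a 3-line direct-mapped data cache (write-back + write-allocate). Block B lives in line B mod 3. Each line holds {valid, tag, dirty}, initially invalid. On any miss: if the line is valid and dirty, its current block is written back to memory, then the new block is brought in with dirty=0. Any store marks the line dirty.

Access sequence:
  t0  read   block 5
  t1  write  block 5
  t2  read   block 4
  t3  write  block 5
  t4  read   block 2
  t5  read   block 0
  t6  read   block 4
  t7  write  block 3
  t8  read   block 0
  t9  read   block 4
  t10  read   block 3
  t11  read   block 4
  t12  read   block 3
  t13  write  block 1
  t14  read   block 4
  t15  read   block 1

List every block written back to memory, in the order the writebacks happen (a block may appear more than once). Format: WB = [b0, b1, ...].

  0 | R B5 → L2 miss [-]
  1 | W B5 → L2 hit [D]
  2 | R B4 → L1 miss [-]
  3 | W B5 → L2 hit [D]
  4 | R B2 → L2 miss wb→B5 [-]
  5 | R B0 → L0 miss [-]
  6 | R B4 → L1 hit [-]
  7 | W B3 → L0 miss [D]
  8 | R B0 → L0 miss wb→B3 [-]
  9 | R B4 → L1 hit [-]
  10 | R B3 → L0 miss [-]
  11 | R B4 → L1 hit [-]
  12 | R B3 → L0 hit [-]
  13 | W B1 → L1 miss [D]
  14 | R B4 → L1 miss wb→B1 [-]
  15 | R B1 → L1 miss [-]

WB = [5, 3, 1]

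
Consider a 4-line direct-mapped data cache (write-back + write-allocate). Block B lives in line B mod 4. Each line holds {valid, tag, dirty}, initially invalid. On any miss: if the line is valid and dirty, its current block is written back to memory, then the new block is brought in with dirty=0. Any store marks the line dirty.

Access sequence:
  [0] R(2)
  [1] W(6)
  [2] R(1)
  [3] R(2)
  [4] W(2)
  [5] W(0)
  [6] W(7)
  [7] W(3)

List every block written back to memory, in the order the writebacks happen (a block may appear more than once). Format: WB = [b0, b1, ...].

WB = [6, 7]

0: R B2 → L2 miss [-]
1: W B6 → L2 miss [D]
2: R B1 → L1 miss [-]
3: R B2 → L2 miss wb→B6 [-]
4: W B2 → L2 hit [D]
5: W B0 → L0 miss [D]
6: W B7 → L3 miss [D]
7: W B3 → L3 miss wb→B7 [D]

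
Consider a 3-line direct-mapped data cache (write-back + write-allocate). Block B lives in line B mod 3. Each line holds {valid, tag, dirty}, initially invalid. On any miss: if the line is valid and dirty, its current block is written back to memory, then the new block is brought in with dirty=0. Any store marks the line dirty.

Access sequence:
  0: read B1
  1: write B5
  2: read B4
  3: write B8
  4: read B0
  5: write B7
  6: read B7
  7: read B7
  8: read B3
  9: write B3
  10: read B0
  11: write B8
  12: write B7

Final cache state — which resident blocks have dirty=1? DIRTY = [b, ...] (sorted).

DIRTY = [7, 8]

  0 | R B1 → L1 miss [-]
  1 | W B5 → L2 miss [D]
  2 | R B4 → L1 miss [-]
  3 | W B8 → L2 miss wb→B5 [D]
  4 | R B0 → L0 miss [-]
  5 | W B7 → L1 miss [D]
  6 | R B7 → L1 hit [D]
  7 | R B7 → L1 hit [D]
  8 | R B3 → L0 miss [-]
  9 | W B3 → L0 hit [D]
  10 | R B0 → L0 miss wb→B3 [-]
  11 | W B8 → L2 hit [D]
  12 | W B7 → L1 hit [D]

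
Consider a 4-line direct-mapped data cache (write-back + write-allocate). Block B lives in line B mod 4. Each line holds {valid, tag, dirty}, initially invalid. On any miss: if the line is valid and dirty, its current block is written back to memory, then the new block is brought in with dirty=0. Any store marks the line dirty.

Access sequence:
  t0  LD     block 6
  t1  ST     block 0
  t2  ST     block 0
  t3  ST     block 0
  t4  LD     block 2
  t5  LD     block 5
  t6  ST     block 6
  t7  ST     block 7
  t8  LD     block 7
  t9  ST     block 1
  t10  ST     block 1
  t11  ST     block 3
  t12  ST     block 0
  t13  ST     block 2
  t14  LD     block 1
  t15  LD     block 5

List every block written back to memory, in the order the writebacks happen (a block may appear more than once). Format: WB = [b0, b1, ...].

WB = [7, 6, 1]

  0 | R B6 → L2 miss [-]
  1 | W B0 → L0 miss [D]
  2 | W B0 → L0 hit [D]
  3 | W B0 → L0 hit [D]
  4 | R B2 → L2 miss [-]
  5 | R B5 → L1 miss [-]
  6 | W B6 → L2 miss [D]
  7 | W B7 → L3 miss [D]
  8 | R B7 → L3 hit [D]
  9 | W B1 → L1 miss [D]
  10 | W B1 → L1 hit [D]
  11 | W B3 → L3 miss wb→B7 [D]
  12 | W B0 → L0 hit [D]
  13 | W B2 → L2 miss wb→B6 [D]
  14 | R B1 → L1 hit [D]
  15 | R B5 → L1 miss wb→B1 [-]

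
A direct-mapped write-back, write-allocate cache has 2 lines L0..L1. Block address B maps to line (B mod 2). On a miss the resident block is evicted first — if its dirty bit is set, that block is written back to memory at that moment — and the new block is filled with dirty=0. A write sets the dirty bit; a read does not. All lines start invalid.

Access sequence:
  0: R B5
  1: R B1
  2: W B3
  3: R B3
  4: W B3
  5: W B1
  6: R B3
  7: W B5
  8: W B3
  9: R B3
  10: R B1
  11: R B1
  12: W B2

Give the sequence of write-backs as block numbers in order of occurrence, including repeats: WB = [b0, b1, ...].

  0 | R B5 → L1 miss [-]
  1 | R B1 → L1 miss [-]
  2 | W B3 → L1 miss [D]
  3 | R B3 → L1 hit [D]
  4 | W B3 → L1 hit [D]
  5 | W B1 → L1 miss wb→B3 [D]
  6 | R B3 → L1 miss wb→B1 [-]
  7 | W B5 → L1 miss [D]
  8 | W B3 → L1 miss wb→B5 [D]
  9 | R B3 → L1 hit [D]
  10 | R B1 → L1 miss wb→B3 [-]
  11 | R B1 → L1 hit [-]
  12 | W B2 → L0 miss [D]

WB = [3, 1, 5, 3]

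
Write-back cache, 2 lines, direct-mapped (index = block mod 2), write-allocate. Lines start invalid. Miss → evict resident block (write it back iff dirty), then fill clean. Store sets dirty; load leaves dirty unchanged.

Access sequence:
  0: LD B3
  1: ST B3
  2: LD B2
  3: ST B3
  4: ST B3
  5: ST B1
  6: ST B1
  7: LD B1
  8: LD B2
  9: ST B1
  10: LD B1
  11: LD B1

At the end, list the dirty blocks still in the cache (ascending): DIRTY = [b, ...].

0: R B3 → L1 miss [-]
1: W B3 → L1 hit [D]
2: R B2 → L0 miss [-]
3: W B3 → L1 hit [D]
4: W B3 → L1 hit [D]
5: W B1 → L1 miss wb→B3 [D]
6: W B1 → L1 hit [D]
7: R B1 → L1 hit [D]
8: R B2 → L0 hit [-]
9: W B1 → L1 hit [D]
10: R B1 → L1 hit [D]
11: R B1 → L1 hit [D]

DIRTY = [1]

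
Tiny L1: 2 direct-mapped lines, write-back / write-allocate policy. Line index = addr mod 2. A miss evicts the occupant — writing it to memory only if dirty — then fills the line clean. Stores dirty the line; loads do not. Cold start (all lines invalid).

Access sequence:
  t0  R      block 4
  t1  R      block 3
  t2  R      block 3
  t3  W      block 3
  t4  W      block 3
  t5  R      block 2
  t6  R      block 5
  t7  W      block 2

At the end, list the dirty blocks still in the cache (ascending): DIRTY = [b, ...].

  0 | R B4 → L0 miss [-]
  1 | R B3 → L1 miss [-]
  2 | R B3 → L1 hit [-]
  3 | W B3 → L1 hit [D]
  4 | W B3 → L1 hit [D]
  5 | R B2 → L0 miss [-]
  6 | R B5 → L1 miss wb→B3 [-]
  7 | W B2 → L0 hit [D]

DIRTY = [2]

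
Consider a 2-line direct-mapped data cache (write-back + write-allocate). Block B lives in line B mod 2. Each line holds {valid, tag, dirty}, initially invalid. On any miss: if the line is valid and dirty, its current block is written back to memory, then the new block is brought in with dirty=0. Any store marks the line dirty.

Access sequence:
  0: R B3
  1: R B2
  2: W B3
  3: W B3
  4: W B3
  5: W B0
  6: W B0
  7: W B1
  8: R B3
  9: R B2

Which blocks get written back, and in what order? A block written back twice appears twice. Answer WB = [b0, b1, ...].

WB = [3, 1, 0]

0: R B3 -> L1 miss  d=-]
1: R B2 -> L0 miss  d=-]
2: W B3 -> L1 hit  d=D]
3: W B3 -> L1 hit  d=D]
4: W B3 -> L1 hit  d=D]
5: W B0 -> L0 miss  d=D]
6: W B0 -> L0 hit  d=D]
7: W B1 -> L1 miss wb->B3  d=D]
8: R B3 -> L1 miss wb->B1  d=-]
9: R B2 -> L0 miss wb->B0  d=-]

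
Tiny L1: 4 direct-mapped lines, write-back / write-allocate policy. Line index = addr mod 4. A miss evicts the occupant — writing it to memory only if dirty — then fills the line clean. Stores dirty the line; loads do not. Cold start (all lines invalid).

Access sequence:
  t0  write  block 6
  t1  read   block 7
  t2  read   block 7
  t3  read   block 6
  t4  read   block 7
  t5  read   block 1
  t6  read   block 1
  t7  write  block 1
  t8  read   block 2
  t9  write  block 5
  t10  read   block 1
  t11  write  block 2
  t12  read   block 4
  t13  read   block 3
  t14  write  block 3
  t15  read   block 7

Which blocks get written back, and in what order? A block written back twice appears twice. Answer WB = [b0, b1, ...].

WB = [6, 1, 5, 3]

0: W B6 -> L2 miss  d=D]
1: R B7 -> L3 miss  d=-]
2: R B7 -> L3 hit  d=-]
3: R B6 -> L2 hit  d=D]
4: R B7 -> L3 hit  d=-]
5: R B1 -> L1 miss  d=-]
6: R B1 -> L1 hit  d=-]
7: W B1 -> L1 hit  d=D]
8: R B2 -> L2 miss wb->B6  d=-]
9: W B5 -> L1 miss wb->B1  d=D]
10: R B1 -> L1 miss wb->B5  d=-]
11: W B2 -> L2 hit  d=D]
12: R B4 -> L0 miss  d=-]
13: R B3 -> L3 miss  d=-]
14: W B3 -> L3 hit  d=D]
15: R B7 -> L3 miss wb->B3  d=-]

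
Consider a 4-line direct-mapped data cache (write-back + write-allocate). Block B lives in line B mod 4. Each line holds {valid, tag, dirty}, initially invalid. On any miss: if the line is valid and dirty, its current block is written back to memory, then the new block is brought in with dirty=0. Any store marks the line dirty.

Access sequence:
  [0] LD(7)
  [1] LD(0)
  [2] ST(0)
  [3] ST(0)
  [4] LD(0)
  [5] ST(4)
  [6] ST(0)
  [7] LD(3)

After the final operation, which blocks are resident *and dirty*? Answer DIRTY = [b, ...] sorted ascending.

0: R B7 -> L3 miss  d=-]
1: R B0 -> L0 miss  d=-]
2: W B0 -> L0 hit  d=D]
3: W B0 -> L0 hit  d=D]
4: R B0 -> L0 hit  d=D]
5: W B4 -> L0 miss wb->B0  d=D]
6: W B0 -> L0 miss wb->B4  d=D]
7: R B3 -> L3 miss  d=-]

DIRTY = [0]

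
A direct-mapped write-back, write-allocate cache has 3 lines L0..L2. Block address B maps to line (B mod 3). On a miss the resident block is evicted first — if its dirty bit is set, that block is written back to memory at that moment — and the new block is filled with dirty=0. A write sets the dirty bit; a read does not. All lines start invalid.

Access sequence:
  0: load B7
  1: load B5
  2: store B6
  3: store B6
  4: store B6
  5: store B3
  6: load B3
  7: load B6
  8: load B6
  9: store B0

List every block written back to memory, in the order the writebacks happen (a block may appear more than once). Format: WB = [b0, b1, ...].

0: R B7 → L1 miss [-]
1: R B5 → L2 miss [-]
2: W B6 → L0 miss [D]
3: W B6 → L0 hit [D]
4: W B6 → L0 hit [D]
5: W B3 → L0 miss wb→B6 [D]
6: R B3 → L0 hit [D]
7: R B6 → L0 miss wb→B3 [-]
8: R B6 → L0 hit [-]
9: W B0 → L0 miss [D]

WB = [6, 3]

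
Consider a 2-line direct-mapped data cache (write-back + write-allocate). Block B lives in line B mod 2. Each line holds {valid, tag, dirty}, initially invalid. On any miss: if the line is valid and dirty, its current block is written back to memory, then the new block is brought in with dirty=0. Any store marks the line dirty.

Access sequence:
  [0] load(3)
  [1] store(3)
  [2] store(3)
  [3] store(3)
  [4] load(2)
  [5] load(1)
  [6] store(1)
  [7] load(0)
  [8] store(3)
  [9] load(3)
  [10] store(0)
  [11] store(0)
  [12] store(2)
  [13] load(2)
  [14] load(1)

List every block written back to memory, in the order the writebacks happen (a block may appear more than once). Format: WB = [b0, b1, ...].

WB = [3, 1, 0, 3]

0: R B3 -> L1 miss  d=-]
1: W B3 -> L1 hit  d=D]
2: W B3 -> L1 hit  d=D]
3: W B3 -> L1 hit  d=D]
4: R B2 -> L0 miss  d=-]
5: R B1 -> L1 miss wb->B3  d=-]
6: W B1 -> L1 hit  d=D]
7: R B0 -> L0 miss  d=-]
8: W B3 -> L1 miss wb->B1  d=D]
9: R B3 -> L1 hit  d=D]
10: W B0 -> L0 hit  d=D]
11: W B0 -> L0 hit  d=D]
12: W B2 -> L0 miss wb->B0  d=D]
13: R B2 -> L0 hit  d=D]
14: R B1 -> L1 miss wb->B3  d=-]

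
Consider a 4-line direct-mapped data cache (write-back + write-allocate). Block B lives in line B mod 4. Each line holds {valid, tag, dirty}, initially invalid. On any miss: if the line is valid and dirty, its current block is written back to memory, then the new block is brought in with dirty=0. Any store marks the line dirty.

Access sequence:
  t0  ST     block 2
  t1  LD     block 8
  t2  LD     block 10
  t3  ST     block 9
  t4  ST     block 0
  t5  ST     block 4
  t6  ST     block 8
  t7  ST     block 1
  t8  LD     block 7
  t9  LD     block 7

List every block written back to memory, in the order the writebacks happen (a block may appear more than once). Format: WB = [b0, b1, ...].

WB = [2, 0, 4, 9]

0: W B2 → L2 miss [D]
1: R B8 → L0 miss [-]
2: R B10 → L2 miss wb→B2 [-]
3: W B9 → L1 miss [D]
4: W B0 → L0 miss [D]
5: W B4 → L0 miss wb→B0 [D]
6: W B8 → L0 miss wb→B4 [D]
7: W B1 → L1 miss wb→B9 [D]
8: R B7 → L3 miss [-]
9: R B7 → L3 hit [-]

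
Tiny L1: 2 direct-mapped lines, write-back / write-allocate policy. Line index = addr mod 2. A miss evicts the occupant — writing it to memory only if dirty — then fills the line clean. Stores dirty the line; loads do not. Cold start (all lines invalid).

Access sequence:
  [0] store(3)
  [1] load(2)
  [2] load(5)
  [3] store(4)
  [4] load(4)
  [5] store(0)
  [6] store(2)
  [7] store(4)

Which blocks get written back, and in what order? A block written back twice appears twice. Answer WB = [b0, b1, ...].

0: W B3 → L1 miss [D]
1: R B2 → L0 miss [-]
2: R B5 → L1 miss wb→B3 [-]
3: W B4 → L0 miss [D]
4: R B4 → L0 hit [D]
5: W B0 → L0 miss wb→B4 [D]
6: W B2 → L0 miss wb→B0 [D]
7: W B4 → L0 miss wb→B2 [D]

WB = [3, 4, 0, 2]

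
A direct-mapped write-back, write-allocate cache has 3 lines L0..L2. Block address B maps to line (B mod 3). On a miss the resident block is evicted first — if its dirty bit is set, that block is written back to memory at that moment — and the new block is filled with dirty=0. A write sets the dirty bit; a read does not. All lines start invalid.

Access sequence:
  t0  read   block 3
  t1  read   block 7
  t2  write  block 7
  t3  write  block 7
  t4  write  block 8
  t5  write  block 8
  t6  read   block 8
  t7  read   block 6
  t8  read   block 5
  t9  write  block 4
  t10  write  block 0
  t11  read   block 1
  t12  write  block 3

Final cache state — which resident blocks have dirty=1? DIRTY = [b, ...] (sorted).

0: R B3 → L0 miss [-]
1: R B7 → L1 miss [-]
2: W B7 → L1 hit [D]
3: W B7 → L1 hit [D]
4: W B8 → L2 miss [D]
5: W B8 → L2 hit [D]
6: R B8 → L2 hit [D]
7: R B6 → L0 miss [-]
8: R B5 → L2 miss wb→B8 [-]
9: W B4 → L1 miss wb→B7 [D]
10: W B0 → L0 miss [D]
11: R B1 → L1 miss wb→B4 [-]
12: W B3 → L0 miss wb→B0 [D]

DIRTY = [3]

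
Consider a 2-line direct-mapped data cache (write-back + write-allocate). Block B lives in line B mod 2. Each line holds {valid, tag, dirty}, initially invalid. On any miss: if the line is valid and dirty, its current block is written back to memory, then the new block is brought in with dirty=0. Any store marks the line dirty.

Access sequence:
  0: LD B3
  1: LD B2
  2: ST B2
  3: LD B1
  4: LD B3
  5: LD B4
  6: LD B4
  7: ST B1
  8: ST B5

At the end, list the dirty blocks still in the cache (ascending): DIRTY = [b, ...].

DIRTY = [5]

  0 | R B3 → L1 miss [-]
  1 | R B2 → L0 miss [-]
  2 | W B2 → L0 hit [D]
  3 | R B1 → L1 miss [-]
  4 | R B3 → L1 miss [-]
  5 | R B4 → L0 miss wb→B2 [-]
  6 | R B4 → L0 hit [-]
  7 | W B1 → L1 miss [D]
  8 | W B5 → L1 miss wb→B1 [D]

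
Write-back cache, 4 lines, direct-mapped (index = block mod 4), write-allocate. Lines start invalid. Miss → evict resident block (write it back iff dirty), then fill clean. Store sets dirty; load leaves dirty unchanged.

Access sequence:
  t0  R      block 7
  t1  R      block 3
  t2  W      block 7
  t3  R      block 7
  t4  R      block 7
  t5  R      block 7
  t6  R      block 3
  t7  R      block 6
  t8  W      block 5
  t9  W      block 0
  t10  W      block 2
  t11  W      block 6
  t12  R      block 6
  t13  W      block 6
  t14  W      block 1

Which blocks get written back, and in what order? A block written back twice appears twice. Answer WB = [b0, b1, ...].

WB = [7, 2, 5]

0: R B7 → L3 miss [-]
1: R B3 → L3 miss [-]
2: W B7 → L3 miss [D]
3: R B7 → L3 hit [D]
4: R B7 → L3 hit [D]
5: R B7 → L3 hit [D]
6: R B3 → L3 miss wb→B7 [-]
7: R B6 → L2 miss [-]
8: W B5 → L1 miss [D]
9: W B0 → L0 miss [D]
10: W B2 → L2 miss [D]
11: W B6 → L2 miss wb→B2 [D]
12: R B6 → L2 hit [D]
13: W B6 → L2 hit [D]
14: W B1 → L1 miss wb→B5 [D]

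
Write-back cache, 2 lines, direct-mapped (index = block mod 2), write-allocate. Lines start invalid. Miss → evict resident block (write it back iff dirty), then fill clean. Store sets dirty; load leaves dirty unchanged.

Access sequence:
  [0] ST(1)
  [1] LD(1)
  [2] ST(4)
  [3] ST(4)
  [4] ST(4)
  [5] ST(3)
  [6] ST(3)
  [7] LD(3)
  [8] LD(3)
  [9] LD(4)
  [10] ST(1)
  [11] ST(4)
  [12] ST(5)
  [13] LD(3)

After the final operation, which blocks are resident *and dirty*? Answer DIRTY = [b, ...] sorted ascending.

DIRTY = [4]

  0 | W B1 → L1 miss [D]
  1 | R B1 → L1 hit [D]
  2 | W B4 → L0 miss [D]
  3 | W B4 → L0 hit [D]
  4 | W B4 → L0 hit [D]
  5 | W B3 → L1 miss wb→B1 [D]
  6 | W B3 → L1 hit [D]
  7 | R B3 → L1 hit [D]
  8 | R B3 → L1 hit [D]
  9 | R B4 → L0 hit [D]
  10 | W B1 → L1 miss wb→B3 [D]
  11 | W B4 → L0 hit [D]
  12 | W B5 → L1 miss wb→B1 [D]
  13 | R B3 → L1 miss wb→B5 [-]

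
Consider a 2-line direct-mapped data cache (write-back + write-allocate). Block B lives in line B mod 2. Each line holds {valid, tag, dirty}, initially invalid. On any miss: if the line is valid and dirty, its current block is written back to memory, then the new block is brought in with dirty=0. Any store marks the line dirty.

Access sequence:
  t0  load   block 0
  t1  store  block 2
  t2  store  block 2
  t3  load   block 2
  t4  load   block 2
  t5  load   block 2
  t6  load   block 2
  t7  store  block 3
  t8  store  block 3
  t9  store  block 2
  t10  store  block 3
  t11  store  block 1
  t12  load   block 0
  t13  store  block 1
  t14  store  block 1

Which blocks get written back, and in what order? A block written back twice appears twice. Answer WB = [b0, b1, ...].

0: R B0 -> L0 miss  d=-]
1: W B2 -> L0 miss  d=D]
2: W B2 -> L0 hit  d=D]
3: R B2 -> L0 hit  d=D]
4: R B2 -> L0 hit  d=D]
5: R B2 -> L0 hit  d=D]
6: R B2 -> L0 hit  d=D]
7: W B3 -> L1 miss  d=D]
8: W B3 -> L1 hit  d=D]
9: W B2 -> L0 hit  d=D]
10: W B3 -> L1 hit  d=D]
11: W B1 -> L1 miss wb->B3  d=D]
12: R B0 -> L0 miss wb->B2  d=-]
13: W B1 -> L1 hit  d=D]
14: W B1 -> L1 hit  d=D]

WB = [3, 2]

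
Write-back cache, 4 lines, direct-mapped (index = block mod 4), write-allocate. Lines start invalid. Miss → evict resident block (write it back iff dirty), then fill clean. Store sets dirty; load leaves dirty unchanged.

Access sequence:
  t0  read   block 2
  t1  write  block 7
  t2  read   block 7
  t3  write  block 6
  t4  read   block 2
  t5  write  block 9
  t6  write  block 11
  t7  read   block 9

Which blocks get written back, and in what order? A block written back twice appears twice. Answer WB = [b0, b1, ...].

WB = [6, 7]

0: R B2 → L2 miss [-]
1: W B7 → L3 miss [D]
2: R B7 → L3 hit [D]
3: W B6 → L2 miss [D]
4: R B2 → L2 miss wb→B6 [-]
5: W B9 → L1 miss [D]
6: W B11 → L3 miss wb→B7 [D]
7: R B9 → L1 hit [D]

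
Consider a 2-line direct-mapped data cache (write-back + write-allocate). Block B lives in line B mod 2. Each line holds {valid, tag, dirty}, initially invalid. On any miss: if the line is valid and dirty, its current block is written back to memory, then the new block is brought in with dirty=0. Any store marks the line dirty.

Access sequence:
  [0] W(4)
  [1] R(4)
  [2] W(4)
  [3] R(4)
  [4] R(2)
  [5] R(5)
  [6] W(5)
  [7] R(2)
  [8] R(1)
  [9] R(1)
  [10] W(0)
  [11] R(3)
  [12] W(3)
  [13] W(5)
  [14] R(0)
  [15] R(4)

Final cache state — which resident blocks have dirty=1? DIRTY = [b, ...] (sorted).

DIRTY = [5]

0: W B4 -> L0 miss  d=D]
1: R B4 -> L0 hit  d=D]
2: W B4 -> L0 hit  d=D]
3: R B4 -> L0 hit  d=D]
4: R B2 -> L0 miss wb->B4  d=-]
5: R B5 -> L1 miss  d=-]
6: W B5 -> L1 hit  d=D]
7: R B2 -> L0 hit  d=-]
8: R B1 -> L1 miss wb->B5  d=-]
9: R B1 -> L1 hit  d=-]
10: W B0 -> L0 miss  d=D]
11: R B3 -> L1 miss  d=-]
12: W B3 -> L1 hit  d=D]
13: W B5 -> L1 miss wb->B3  d=D]
14: R B0 -> L0 hit  d=D]
15: R B4 -> L0 miss wb->B0  d=-]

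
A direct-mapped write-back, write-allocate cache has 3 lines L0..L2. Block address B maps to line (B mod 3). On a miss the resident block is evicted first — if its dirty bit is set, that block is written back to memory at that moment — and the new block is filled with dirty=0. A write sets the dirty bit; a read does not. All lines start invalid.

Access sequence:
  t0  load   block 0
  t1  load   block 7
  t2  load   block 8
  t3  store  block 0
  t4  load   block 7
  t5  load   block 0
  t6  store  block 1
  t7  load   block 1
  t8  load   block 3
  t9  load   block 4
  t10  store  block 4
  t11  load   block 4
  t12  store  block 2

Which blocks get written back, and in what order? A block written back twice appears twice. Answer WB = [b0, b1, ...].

0: R B0 -> L0 miss  d=-]
1: R B7 -> L1 miss  d=-]
2: R B8 -> L2 miss  d=-]
3: W B0 -> L0 hit  d=D]
4: R B7 -> L1 hit  d=-]
5: R B0 -> L0 hit  d=D]
6: W B1 -> L1 miss  d=D]
7: R B1 -> L1 hit  d=D]
8: R B3 -> L0 miss wb->B0  d=-]
9: R B4 -> L1 miss wb->B1  d=-]
10: W B4 -> L1 hit  d=D]
11: R B4 -> L1 hit  d=D]
12: W B2 -> L2 miss  d=D]

WB = [0, 1]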